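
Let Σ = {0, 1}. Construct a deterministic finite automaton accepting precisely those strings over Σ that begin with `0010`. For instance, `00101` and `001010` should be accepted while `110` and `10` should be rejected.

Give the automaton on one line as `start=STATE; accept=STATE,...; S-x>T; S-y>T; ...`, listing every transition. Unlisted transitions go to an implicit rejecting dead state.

start=S0; accept=S4; S0-0>S1; S0-1>S5; S1-0>S2; S1-1>S5; S2-0>S5; S2-1>S3; S3-0>S4; S3-1>S5; S4-0>S4; S4-1>S4; S5-0>S5; S5-1>S5

Check the first 4 symbols one by one: S0 through S3 record how many have matched `0010` so far; any wrong symbol goes to the dead state S5. After all 4 match we enter the accepting sink S4.
        0   1  
>  S0   S1  S5 
   S1   S2  S5 
   S2   S5  S3 
   S3   S4  S5 
 * S4   S4  S4 
   S5   S5  S5 
(> = start, * = accepting)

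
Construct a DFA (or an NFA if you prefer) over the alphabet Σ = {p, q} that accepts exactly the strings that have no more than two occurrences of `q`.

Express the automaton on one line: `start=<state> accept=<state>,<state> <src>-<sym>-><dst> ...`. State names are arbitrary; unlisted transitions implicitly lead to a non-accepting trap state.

Only the number of `q`s matters, and only up to 3. Make a chain s0 → s1 → s2 → s3 advanced by each `q` (with s3 absorbing); every other symbol self-loops. The accepting set is {s0, s1, s2}.
4 states suffice.
        p   q  
>* s0   s0  s1 
 * s1   s1  s2 
 * s2   s2  s3 
   s3   s3  s3 
(> = start, * = accepting)

start=s0 accept=s0,s1,s2 s0-p->s0 s0-q->s1 s1-p->s1 s1-q->s2 s2-p->s2 s2-q->s3 s3-p->s3 s3-q->s3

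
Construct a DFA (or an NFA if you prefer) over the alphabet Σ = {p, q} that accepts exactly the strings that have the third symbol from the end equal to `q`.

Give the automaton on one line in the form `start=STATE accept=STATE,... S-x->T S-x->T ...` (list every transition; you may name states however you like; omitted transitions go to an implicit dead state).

Because acceptance depends on a position counted from the end, the machine has to buffer the most recent 3 symbols. Make each state the string of the last up-to-3 symbols read; on input `x` shift the window left and append `x`. Accept when the buffered window has length 3 and begins with `q`.
          p    q  
>  S0     S1   S2 
   S1     S3   S4 
   S2     S5   S6 
   S3     S7   S8 
   S4     S9  S10 
   S5    S11  S12 
   S6    S13  S14 
   S7     S7   S8 
   S8     S9  S10 
   S9    S11  S12 
   S10   S13  S14 
 * S11    S7   S8 
 * S12    S9  S10 
 * S13   S11  S12 
 * S14   S13  S14 
(> = start, * = accepting)

start=S0 accept=S11,S12,S13,S14 S0-p->S1 S0-q->S2 S1-p->S3 S1-q->S4 S2-p->S5 S2-q->S6 S3-p->S7 S3-q->S8 S4-p->S9 S4-q->S10 S5-p->S11 S5-q->S12 S6-p->S13 S6-q->S14 S7-p->S7 S7-q->S8 S8-p->S9 S8-q->S10 S9-p->S11 S9-q->S12 S10-p->S13 S10-q->S14 S11-p->S7 S11-q->S8 S12-p->S9 S12-q->S10 S13-p->S11 S13-q->S12 S14-p->S13 S14-q->S14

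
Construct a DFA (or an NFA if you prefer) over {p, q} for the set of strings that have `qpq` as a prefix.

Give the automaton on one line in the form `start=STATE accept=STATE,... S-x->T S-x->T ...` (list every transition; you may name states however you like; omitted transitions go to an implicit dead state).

Check the first 3 symbols one by one: s0 through s2 record how many have matched `qpq` so far; any wrong symbol goes to the dead state s4. After all 3 match we enter the accepting sink s3.
5 states suffice.
        p   q  
>  s0   s4  s1 
   s1   s2  s4 
   s2   s4  s3 
 * s3   s3  s3 
   s4   s4  s4 
(> = start, * = accepting)

start=s0 accept=s3 s0-p->s4 s0-q->s1 s1-p->s2 s1-q->s4 s2-p->s4 s2-q->s3 s3-p->s3 s3-q->s3 s4-p->s4 s4-q->s4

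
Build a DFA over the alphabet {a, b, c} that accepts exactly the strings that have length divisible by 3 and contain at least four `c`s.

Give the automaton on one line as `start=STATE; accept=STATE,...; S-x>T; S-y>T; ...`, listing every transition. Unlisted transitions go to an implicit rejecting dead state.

Build one automaton per condition and run them in lockstep. One (3 states) tracks the input length modulo 3; the other (6 states) tracks the count of `c`s, saturating at 5. Each combined state is a pair, one component from each; accept when both components accept. Equivalent product states are then merged.
A 15-state machine:
          a    b    c  
>  q0     q1   q1   q2 
   q1     q3   q3   q4 
   q2     q4   q4   q5 
   q3     q0   q0   q6 
   q4     q6   q6   q7 
   q5     q7   q7   q8 
   q6     q2   q2   q9 
   q7     q9   q9  q10 
   q8    q10  q10  q11 
   q9     q5   q5  q12 
   q10   q12  q12  q13 
   q11   q13  q13  q13 
   q12    q8   q8  q14 
   q13   q14  q14  q14 
 * q14   q11  q11  q11 
(> = start, * = accepting)

start=q0; accept=q14; q0-a>q1; q0-b>q1; q0-c>q2; q1-a>q3; q1-b>q3; q1-c>q4; q2-a>q4; q2-b>q4; q2-c>q5; q3-a>q0; q3-b>q0; q3-c>q6; q4-a>q6; q4-b>q6; q4-c>q7; q5-a>q7; q5-b>q7; q5-c>q8; q6-a>q2; q6-b>q2; q6-c>q9; q7-a>q9; q7-b>q9; q7-c>q10; q8-a>q10; q8-b>q10; q8-c>q11; q9-a>q5; q9-b>q5; q9-c>q12; q10-a>q12; q10-b>q12; q10-c>q13; q11-a>q13; q11-b>q13; q11-c>q13; q12-a>q8; q12-b>q8; q12-c>q14; q13-a>q14; q13-b>q14; q13-c>q14; q14-a>q11; q14-b>q11; q14-c>q11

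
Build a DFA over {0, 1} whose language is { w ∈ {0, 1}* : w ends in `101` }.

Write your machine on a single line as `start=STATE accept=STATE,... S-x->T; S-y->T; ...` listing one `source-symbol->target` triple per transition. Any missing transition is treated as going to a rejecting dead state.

Remember how much of `101` the current input suffix matches. State q0 means no match yet; q1 means the last symbol is `1`; q2 means the last 2 symbols are `10`; q3 means the last 3 symbols are `101`. Only q3 accepts. On a mismatch, fall back to the longest proper suffix that is still a prefix of `101`.
        0   1  
>  q0   q0  q1 
   q1   q2  q1 
   q2   q0  q3 
 * q3   q2  q1 
(> = start, * = accepting)

start=q0; accept=q3; q0-0->q0; q0-1->q1; q1-0->q2; q1-1->q1; q2-0->q0; q2-1->q3; q3-0->q2; q3-1->q1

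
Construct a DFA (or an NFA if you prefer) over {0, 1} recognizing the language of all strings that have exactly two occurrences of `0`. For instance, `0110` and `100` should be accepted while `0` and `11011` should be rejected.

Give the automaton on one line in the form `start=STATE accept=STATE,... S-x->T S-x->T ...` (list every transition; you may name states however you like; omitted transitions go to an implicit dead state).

Only the number of `0`s matters, and only up to 3. Make a chain q0 → q1 → q2 → q3 advanced by each `0` (with q3 absorbing); every other symbol self-loops. The accepting set is {q2}.
4 states suffice.
        0   1  
>  q0   q1  q0 
   q1   q2  q1 
 * q2   q3  q2 
   q3   q3  q3 
(> = start, * = accepting)

start=q0 accept=q2 q0-0->q1 q0-1->q0 q1-0->q2 q1-1->q1 q2-0->q3 q2-1->q2 q3-0->q3 q3-1->q3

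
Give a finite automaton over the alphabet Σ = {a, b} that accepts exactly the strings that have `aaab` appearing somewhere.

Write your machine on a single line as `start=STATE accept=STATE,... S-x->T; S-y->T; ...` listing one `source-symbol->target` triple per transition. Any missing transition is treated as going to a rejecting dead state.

States q0..q3 record the length of the longest prefix of `aaab` that matches the current input suffix. Reaching q4 means `aaab` has been seen, and we stay there forever. Accept from q4.
With 5 states:
        a   b  
>  q0   q1  q0 
   q1   q2  q0 
   q2   q3  q0 
   q3   q3  q4 
 * q4   q4  q4 
(> = start, * = accepting)

start=q0; accept=q4; q0-a->q1; q0-b->q0; q1-a->q2; q1-b->q0; q2-a->q3; q2-b->q0; q3-a->q3; q3-b->q4; q4-a->q4; q4-b->q4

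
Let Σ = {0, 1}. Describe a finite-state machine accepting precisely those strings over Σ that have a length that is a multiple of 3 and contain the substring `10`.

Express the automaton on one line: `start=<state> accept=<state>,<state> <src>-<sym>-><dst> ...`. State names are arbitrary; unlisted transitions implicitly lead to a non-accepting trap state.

Run two small machines in parallel and take their product. The first has 3 states tracking the input length modulo 3; the second has 3 states tracking whether and how much of `10` has been seen. A product state is a pair (one from each), accepting exactly when both do.
A 9-state machine:
        0   1  
>  q0   q1  q2 
   q1   q3  q4 
   q2   q5  q4 
   q3   q0  q6 
   q4   q7  q6 
   q5   q7  q7 
   q6   q8  q2 
 * q7   q8  q8 
   q8   q5  q5 
(> = start, * = accepting)

start=q0 accept=q7 q0-0->q1 q0-1->q2 q1-0->q3 q1-1->q4 q2-0->q5 q2-1->q4 q3-0->q0 q3-1->q6 q4-0->q7 q4-1->q6 q5-0->q7 q5-1->q7 q6-0->q8 q6-1->q2 q7-0->q8 q7-1->q8 q8-0->q5 q8-1->q5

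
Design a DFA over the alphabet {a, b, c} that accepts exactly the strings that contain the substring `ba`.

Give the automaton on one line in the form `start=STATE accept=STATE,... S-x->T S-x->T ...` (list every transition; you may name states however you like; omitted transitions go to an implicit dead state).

Track how much of `ba` has been matched so far: state q0 is no progress, q2 is the absorbing accept state reached once `ba` has occurred. Intermediate states record partial matches; on a mismatch, fall back to the longest reusable overlap.
3 states suffice.
        a   b   c  
>  q0   q0  q1  q0 
   q1   q2  q1  q0 
 * q2   q2  q2  q2 
(> = start, * = accepting)

start=q0 accept=q2 q0-a->q0 q0-b->q1 q0-c->q0 q1-a->q2 q1-b->q1 q1-c->q0 q2-a->q2 q2-b->q2 q2-c->q2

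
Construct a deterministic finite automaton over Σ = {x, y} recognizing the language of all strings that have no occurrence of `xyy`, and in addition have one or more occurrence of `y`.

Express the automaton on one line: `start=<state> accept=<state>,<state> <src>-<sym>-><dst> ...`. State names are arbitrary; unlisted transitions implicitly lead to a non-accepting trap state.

Build one automaton per condition and run them in lockstep. One (4 states) tracks partial matches of the forbidden pattern `xyy`; the other (3 states) tracks the count of `y`s, saturating at 2. Each combined state is a pair, one component from each; accept when both components accept. Equivalent product states are then merged.
6 states suffice.
        x   y  
>  q0   q1  q2 
   q1   q1  q3 
 * q2   q4  q2 
 * q3   q4  q5 
 * q4   q4  q3 
   q5   q5  q5 
(> = start, * = accepting)

start=q0 accept=q2,q3,q4 q0-x->q1 q0-y->q2 q1-x->q1 q1-y->q3 q2-x->q4 q2-y->q2 q3-x->q4 q3-y->q5 q4-x->q4 q4-y->q3 q5-x->q5 q5-y->q5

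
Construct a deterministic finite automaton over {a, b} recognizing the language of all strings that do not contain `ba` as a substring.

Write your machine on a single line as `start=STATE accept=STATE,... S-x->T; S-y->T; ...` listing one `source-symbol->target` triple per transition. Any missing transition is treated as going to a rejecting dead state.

Track partial matches of the forbidden pattern `ba`. State q2 is a dead state reached once `ba` has occurred; every other state accepts. q0 means no part of `ba` is currently matched.
A 3-state machine:
        a   b  
>* q0   q0  q1 
 * q1   q2  q1 
   q2   q2  q2 
(> = start, * = accepting)

start=q0; accept=q0,q1; q0-a->q0; q0-b->q1; q1-a->q2; q1-b->q1; q2-a->q2; q2-b->q2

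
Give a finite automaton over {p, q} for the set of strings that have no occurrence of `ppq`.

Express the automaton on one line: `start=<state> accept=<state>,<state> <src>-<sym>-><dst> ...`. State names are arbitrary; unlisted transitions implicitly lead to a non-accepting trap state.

start=s0 accept=s0,s1,s2 s0-p->s1 s0-q->s0 s1-p->s2 s1-q->s0 s2-p->s2 s2-q->s3 s3-p->s3 s3-q->s3

Track partial matches of the forbidden pattern `ppq`. State s3 is a dead state reached once `ppq` has occurred; every other state accepts. s0 means no part of `ppq` is currently matched.
        p   q  
>* s0   s1  s0 
 * s1   s2  s0 
 * s2   s2  s3 
   s3   s3  s3 
(> = start, * = accepting)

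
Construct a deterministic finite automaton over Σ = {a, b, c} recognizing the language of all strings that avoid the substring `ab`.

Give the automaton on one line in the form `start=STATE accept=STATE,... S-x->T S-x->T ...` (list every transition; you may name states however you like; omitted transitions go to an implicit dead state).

Track partial matches of the forbidden pattern `ab`. State S2 is a dead state reached once `ab` has occurred; every other state accepts. S0 means no part of `ab` is currently matched.
        a   b   c  
>* S0   S1  S0  S0 
 * S1   S1  S2  S0 
   S2   S2  S2  S2 
(> = start, * = accepting)

start=S0 accept=S0,S1 S0-a->S1 S0-b->S0 S0-c->S0 S1-a->S1 S1-b->S2 S1-c->S0 S2-a->S2 S2-b->S2 S2-c->S2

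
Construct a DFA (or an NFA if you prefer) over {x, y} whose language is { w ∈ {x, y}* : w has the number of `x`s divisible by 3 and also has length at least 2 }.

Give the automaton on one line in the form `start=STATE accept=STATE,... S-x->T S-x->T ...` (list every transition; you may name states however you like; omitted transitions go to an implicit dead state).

start=q0 accept=q4 q0-x->q1 q0-y->q2 q1-x->q3 q1-y->q1 q2-x->q1 q2-y->q4 q3-x->q4 q3-y->q3 q4-x->q1 q4-y->q4

Handle the two conditions separately and then intersect. One (3 states) tracks the count of `x`s modulo 3; the other (4 states) tracks the input length, saturating at 3. Each combined state is a pair, one component from each; accept when both components accept. After merging equivalent states the machine shrinks.
        x   y  
>  q0   q1  q2 
   q1   q3  q1 
   q2   q1  q4 
   q3   q4  q3 
 * q4   q1  q4 
(> = start, * = accepting)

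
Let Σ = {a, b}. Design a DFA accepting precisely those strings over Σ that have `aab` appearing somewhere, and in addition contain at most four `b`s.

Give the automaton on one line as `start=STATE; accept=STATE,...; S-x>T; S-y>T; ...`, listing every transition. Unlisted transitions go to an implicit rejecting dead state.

Run two small machines in parallel and take their product. The first has 4 states tracking whether and how much of `aab` has been seen; the second has 6 states tracking the count of `b`s, saturating at 5. A product state is a pair (one from each), accepting exactly when both do. After merging equivalent states the machine shrinks.
A 17-state machine:
          a    b  
>  q0     q1   q2 
   q1     q3   q2 
   q2     q4   q5 
   q3     q3   q6 
   q4     q7   q5 
   q5     q8   q9 
 * q6     q6  q10 
   q7     q7  q10 
   q8    q11   q9 
   q9    q12  q13 
 * q10   q10  q14 
   q11   q11  q14 
   q12   q15  q13 
   q13   q13  q13 
 * q14   q14  q16 
   q15   q15  q16 
 * q16   q16  q13 
(> = start, * = accepting)

start=q0; accept=q6,q10,q14,q16; q0-a>q1; q0-b>q2; q1-a>q3; q1-b>q2; q2-a>q4; q2-b>q5; q3-a>q3; q3-b>q6; q4-a>q7; q4-b>q5; q5-a>q8; q5-b>q9; q6-a>q6; q6-b>q10; q7-a>q7; q7-b>q10; q8-a>q11; q8-b>q9; q9-a>q12; q9-b>q13; q10-a>q10; q10-b>q14; q11-a>q11; q11-b>q14; q12-a>q15; q12-b>q13; q13-a>q13; q13-b>q13; q14-a>q14; q14-b>q16; q15-a>q15; q15-b>q16; q16-a>q16; q16-b>q13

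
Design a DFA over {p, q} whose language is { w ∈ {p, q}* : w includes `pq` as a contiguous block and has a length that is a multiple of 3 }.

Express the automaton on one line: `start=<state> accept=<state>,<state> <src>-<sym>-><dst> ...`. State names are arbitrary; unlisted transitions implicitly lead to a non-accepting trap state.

start=s0 accept=s7 s0-p->s1 s0-q->s2 s1-p->s3 s1-q->s4 s2-p->s3 s2-q->s5 s3-p->s6 s3-q->s7 s4-p->s7 s4-q->s7 s5-p->s6 s5-q->s0 s6-p->s1 s6-q->s8 s7-p->s8 s7-q->s8 s8-p->s4 s8-q->s4

Handle the two conditions separately and then intersect. One (3 states) tracks whether and how much of `pq` has been seen; the other (3 states) tracks the input length modulo 3. Each combined state is a pair, one component from each; accept when both components accept.
With 9 states:
        p   q  
>  s0   s1  s2 
   s1   s3  s4 
   s2   s3  s5 
   s3   s6  s7 
   s4   s7  s7 
   s5   s6  s0 
   s6   s1  s8 
 * s7   s8  s8 
   s8   s4  s4 
(> = start, * = accepting)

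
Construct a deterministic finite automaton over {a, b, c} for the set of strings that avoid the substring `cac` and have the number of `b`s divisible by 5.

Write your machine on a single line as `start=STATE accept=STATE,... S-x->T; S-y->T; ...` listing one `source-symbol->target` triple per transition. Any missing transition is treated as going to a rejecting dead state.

start=s0; accept=s0,s2,s5; s0-a->s0; s0-b->s1; s0-c->s2; s1-a->s1; s1-b->s3; s1-c->s4; s2-a->s5; s2-b->s1; s2-c->s2; s3-a->s3; s3-b->s6; s3-c->s7; s4-a->s8; s4-b->s3; s4-c->s4; s5-a->s0; s5-b->s1; s5-c->s9; s6-a->s6; s6-b->s10; s6-c->s11; s7-a->s12; s7-b->s6; s7-c->s7; s8-a->s1; s8-b->s3; s8-c->s13; s9-a->s9; s9-b->s13; s9-c->s9; s10-a->s10; s10-b->s0; s10-c->s14; s11-a->s15; s11-b->s10; s11-c->s11; s12-a->s3; s12-b->s6; s12-c->s16; s13-a->s13; s13-b->s16; s13-c->s13; s14-a->s17; s14-b->s0; s14-c->s14; s15-a->s6; s15-b->s10; s15-c->s18; s16-a->s16; s16-b->s18; s16-c->s16; s17-a->s10; s17-b->s0; s17-c->s19; s18-a->s18; s18-b->s19; s18-c->s18; s19-a->s19; s19-b->s9; s19-c->s19

Build one automaton per condition and run them in lockstep. The first has 4 states tracking partial matches of the forbidden pattern `cac`; the second has 5 states tracking the count of `b`s modulo 5. A product state is a pair (one from each), accepting exactly when both do.
          a    b    c  
>* s0     s0   s1   s2 
   s1     s1   s3   s4 
 * s2     s5   s1   s2 
   s3     s3   s6   s7 
   s4     s8   s3   s4 
 * s5     s0   s1   s9 
   s6     s6  s10  s11 
   s7    s12   s6   s7 
   s8     s1   s3  s13 
   s9     s9  s13   s9 
   s10   s10   s0  s14 
   s11   s15  s10  s11 
   s12    s3   s6  s16 
   s13   s13  s16  s13 
   s14   s17   s0  s14 
   s15    s6  s10  s18 
   s16   s16  s18  s16 
   s17   s10   s0  s19 
   s18   s18  s19  s18 
   s19   s19   s9  s19 
(> = start, * = accepting)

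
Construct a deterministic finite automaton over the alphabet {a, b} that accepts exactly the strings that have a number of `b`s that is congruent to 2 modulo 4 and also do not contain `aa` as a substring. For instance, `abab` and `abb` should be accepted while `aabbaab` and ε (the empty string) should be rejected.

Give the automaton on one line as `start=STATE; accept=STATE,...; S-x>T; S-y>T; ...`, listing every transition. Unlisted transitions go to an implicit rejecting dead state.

Run two small machines in parallel and take their product. The first has 4 states tracking the count of `b`s modulo 4; the second has 3 states tracking partial matches of the forbidden pattern `aa`. A product state is a pair (one from each), accepting exactly when both do.
12 states suffice.
          a    b  
>  q0     q1   q2 
   q1     q3   q2 
   q2     q4   q5 
   q3     q3   q6 
   q4     q6   q5 
 * q5     q7   q8 
   q6     q6   q9 
 * q7     q9   q8 
   q8    q10   q0 
   q9     q9  q11 
   q10   q11   q0 
   q11   q11   q3 
(> = start, * = accepting)

start=q0; accept=q5,q7; q0-a>q1; q0-b>q2; q1-a>q3; q1-b>q2; q2-a>q4; q2-b>q5; q3-a>q3; q3-b>q6; q4-a>q6; q4-b>q5; q5-a>q7; q5-b>q8; q6-a>q6; q6-b>q9; q7-a>q9; q7-b>q8; q8-a>q10; q8-b>q0; q9-a>q9; q9-b>q11; q10-a>q11; q10-b>q0; q11-a>q11; q11-b>q3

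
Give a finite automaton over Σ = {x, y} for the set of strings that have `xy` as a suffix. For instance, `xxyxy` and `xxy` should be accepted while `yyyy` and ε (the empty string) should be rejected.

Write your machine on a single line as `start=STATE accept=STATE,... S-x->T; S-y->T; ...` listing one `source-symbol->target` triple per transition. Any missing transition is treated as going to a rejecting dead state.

start=S0; accept=S2; S0-x->S1; S0-y->S0; S1-x->S1; S1-y->S2; S2-x->S1; S2-y->S0

Remember how much of `xy` the current input suffix matches. State S0 means no match yet; S1 means the last symbol is `x`; S2 means the last 2 symbols are `xy`. Only S2 accepts. On a mismatch, fall back to the longest proper suffix that is still a prefix of `xy`.
3 states suffice.
        x   y  
>  S0   S1  S0 
   S1   S1  S2 
 * S2   S1  S0 
(> = start, * = accepting)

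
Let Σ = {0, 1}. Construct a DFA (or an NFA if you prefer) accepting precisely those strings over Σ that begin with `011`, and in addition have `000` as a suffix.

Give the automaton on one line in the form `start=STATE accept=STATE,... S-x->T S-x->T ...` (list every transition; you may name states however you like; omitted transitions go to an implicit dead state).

Build one automaton per condition and run them in lockstep. One (5 states) tracks whether the input so far still matches the prefix `011`; the other (4 states) tracks how much of the suffix `000` has currently been matched. Each combined state is a pair, one component from each; accept when both components accept. Equivalent product states are then merged.
An 8-state machine:
        0   1  
>  q0   q1  q2 
   q1   q2  q3 
   q2   q2  q2 
   q3   q2  q4 
   q4   q5  q4 
   q5   q6  q4 
   q6   q7  q4 
 * q7   q7  q4 
(> = start, * = accepting)

start=q0 accept=q7 q0-0->q1 q0-1->q2 q1-0->q2 q1-1->q3 q2-0->q2 q2-1->q2 q3-0->q2 q3-1->q4 q4-0->q5 q4-1->q4 q5-0->q6 q5-1->q4 q6-0->q7 q6-1->q4 q7-0->q7 q7-1->q4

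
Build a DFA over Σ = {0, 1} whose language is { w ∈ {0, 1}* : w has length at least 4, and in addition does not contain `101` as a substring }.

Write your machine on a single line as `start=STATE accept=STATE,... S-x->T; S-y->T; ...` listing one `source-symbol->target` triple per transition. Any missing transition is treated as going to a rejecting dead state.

Build one automaton per condition and run them in lockstep. The first has 6 states tracking the input length, saturating at 5; the second has 4 states tracking partial matches of the forbidden pattern `101`. A product state is a pair (one from each), accepting exactly when both do. After merging equivalent states the machine shrinks.
13 states suffice.
          0    1  
>  q0     q1   q2 
   q1     q3   q4 
   q2     q5   q4 
   q3     q6   q7 
   q4     q8   q7 
   q5     q6   q9 
   q6    q10  q11 
   q7    q12  q11 
   q8    q10   q9 
   q9     q9   q9 
 * q10   q10  q11 
 * q11   q12  q11 
 * q12   q10   q9 
(> = start, * = accepting)

start=q0; accept=q10,q11,q12; q0-0->q1; q0-1->q2; q1-0->q3; q1-1->q4; q2-0->q5; q2-1->q4; q3-0->q6; q3-1->q7; q4-0->q8; q4-1->q7; q5-0->q6; q5-1->q9; q6-0->q10; q6-1->q11; q7-0->q12; q7-1->q11; q8-0->q10; q8-1->q9; q9-0->q9; q9-1->q9; q10-0->q10; q10-1->q11; q11-0->q12; q11-1->q11; q12-0->q10; q12-1->q9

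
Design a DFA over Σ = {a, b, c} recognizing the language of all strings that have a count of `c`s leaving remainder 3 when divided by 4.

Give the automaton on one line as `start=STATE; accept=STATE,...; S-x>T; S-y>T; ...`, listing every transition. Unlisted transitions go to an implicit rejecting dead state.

The only thing that matters is how many `c`s have appeared, reduced mod 4. Use one state per residue: q0 for 0, …, q3 for 3. Reading `c` moves to the next residue; anything else stays put. q3 is accepting.
4 states suffice.
        a   b   c  
>  q0   q0  q0  q1 
   q1   q1  q1  q2 
   q2   q2  q2  q3 
 * q3   q3  q3  q0 
(> = start, * = accepting)

start=q0; accept=q3; q0-a>q0; q0-b>q0; q0-c>q1; q1-a>q1; q1-b>q1; q1-c>q2; q2-a>q2; q2-b>q2; q2-c>q3; q3-a>q3; q3-b>q3; q3-c>q0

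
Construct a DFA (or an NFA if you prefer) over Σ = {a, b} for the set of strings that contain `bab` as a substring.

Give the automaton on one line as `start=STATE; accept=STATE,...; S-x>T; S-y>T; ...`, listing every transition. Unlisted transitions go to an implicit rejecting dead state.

start=q0; accept=q3; q0-a>q0; q0-b>q1; q1-a>q2; q1-b>q1; q2-a>q0; q2-b>q3; q3-a>q3; q3-b>q3

Track how much of `bab` has been matched so far: state q0 is no progress, q3 is the absorbing accept state reached once `bab` has occurred. Intermediate states record partial matches; on a mismatch, fall back to the longest reusable overlap.
4 states suffice.
        a   b  
>  q0   q0  q1 
   q1   q2  q1 
   q2   q0  q3 
 * q3   q3  q3 
(> = start, * = accepting)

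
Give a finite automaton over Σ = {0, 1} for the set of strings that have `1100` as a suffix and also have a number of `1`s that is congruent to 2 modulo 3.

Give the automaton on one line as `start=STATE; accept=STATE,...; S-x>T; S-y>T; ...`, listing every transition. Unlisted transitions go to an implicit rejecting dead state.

Handle the two conditions separately and then intersect. The first has 5 states tracking how much of the suffix `1100` has currently been matched; the second has 3 states tracking the count of `1`s modulo 3. A product state is a pair (one from each), accepting exactly when both do.
With 15 states:
          0    1  
>  q0     q0   q1 
   q1     q2   q3 
   q2     q2   q4 
   q3     q5   q6 
   q4     q7   q6 
   q5     q8   q9 
   q6    q10  q11 
   q7     q7   q9 
 * q8     q7   q9 
   q9     q0  q11 
   q10   q12   q1 
   q11   q13   q3 
   q12    q0   q1 
   q13   q14   q4 
   q14    q2   q4 
(> = start, * = accepting)

start=q0; accept=q8; q0-0>q0; q0-1>q1; q1-0>q2; q1-1>q3; q2-0>q2; q2-1>q4; q3-0>q5; q3-1>q6; q4-0>q7; q4-1>q6; q5-0>q8; q5-1>q9; q6-0>q10; q6-1>q11; q7-0>q7; q7-1>q9; q8-0>q7; q8-1>q9; q9-0>q0; q9-1>q11; q10-0>q12; q10-1>q1; q11-0>q13; q11-1>q3; q12-0>q0; q12-1>q1; q13-0>q14; q13-1>q4; q14-0>q2; q14-1>q4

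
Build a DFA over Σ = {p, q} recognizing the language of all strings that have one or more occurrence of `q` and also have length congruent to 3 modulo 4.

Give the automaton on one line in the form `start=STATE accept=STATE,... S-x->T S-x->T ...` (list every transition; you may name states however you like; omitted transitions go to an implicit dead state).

start=s0 accept=s6 s0-p->s1 s0-q->s2 s1-p->s3 s1-q->s4 s2-p->s4 s2-q->s4 s3-p->s5 s3-q->s6 s4-p->s6 s4-q->s6 s5-p->s0 s5-q->s7 s6-p->s7 s6-q->s7 s7-p->s2 s7-q->s2

Build one automaton per condition and run them in lockstep. The first has 3 states tracking the count of `q`s, saturating at 2; the second has 4 states tracking the input length modulo 4. A product state is a pair (one from each), accepting exactly when both do. After merging equivalent states the machine shrinks.
8 states suffice.
        p   q  
>  s0   s1  s2 
   s1   s3  s4 
   s2   s4  s4 
   s3   s5  s6 
   s4   s6  s6 
   s5   s0  s7 
 * s6   s7  s7 
   s7   s2  s2 
(> = start, * = accepting)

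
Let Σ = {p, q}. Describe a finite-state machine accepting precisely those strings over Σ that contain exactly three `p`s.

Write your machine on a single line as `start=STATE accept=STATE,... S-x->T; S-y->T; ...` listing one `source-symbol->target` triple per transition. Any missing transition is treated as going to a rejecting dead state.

start=S0; accept=S3; S0-p->S1; S0-q->S0; S1-p->S2; S1-q->S1; S2-p->S3; S2-q->S2; S3-p->S4; S3-q->S3; S4-p->S4; S4-q->S4

Count `p`s, saturating at 4: states S0 through S3 mean 0 through 3 `p`s seen; S4 means more than 3. Each `p` increments (capped at S4); other symbols loop. Accept from {S3}.
5 states suffice.
        p   q  
>  S0   S1  S0 
   S1   S2  S1 
   S2   S3  S2 
 * S3   S4  S3 
   S4   S4  S4 
(> = start, * = accepting)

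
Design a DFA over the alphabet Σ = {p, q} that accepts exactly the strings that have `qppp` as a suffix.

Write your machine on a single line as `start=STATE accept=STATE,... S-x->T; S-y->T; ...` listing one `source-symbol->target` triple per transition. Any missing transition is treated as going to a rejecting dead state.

start=A; accept=E; A-p->A; A-q->B; B-p->C; B-q->B; C-p->D; C-q->B; D-p->E; D-q->B; E-p->A; E-q->B

Let each state record the length of the longest suffix of the input read so far that is also a prefix of `qppp`. B means the last symbol is `q`; C means the last 2 symbols are `qp`; D means the last 3 symbols are `qpp`; E means the last 4 symbols are `qppp`. Accept only at E, where the string currently ends in `qppp`.
With 5 states:
       p  q 
>  A   A  B 
   B   C  B 
   C   D  B 
   D   E  B 
 * E   A  B 
(> = start, * = accepting)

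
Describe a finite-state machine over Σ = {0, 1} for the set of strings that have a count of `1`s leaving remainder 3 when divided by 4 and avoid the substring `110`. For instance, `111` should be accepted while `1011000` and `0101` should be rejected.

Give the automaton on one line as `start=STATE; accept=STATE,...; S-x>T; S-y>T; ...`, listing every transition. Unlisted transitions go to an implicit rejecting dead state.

Build one automaton per condition and run them in lockstep. The first has 4 states tracking the count of `1`s modulo 4; the second has 4 states tracking partial matches of the forbidden pattern `110`. A product state is a pair (one from each), accepting exactly when both do.
          0    1  
>  S0     S0   S1 
   S1     S2   S3 
   S2     S2   S4 
   S3     S5   S6 
   S4     S7   S6 
   S5     S5   S8 
 * S6     S8   S9 
   S7     S7  S10 
   S8     S8  S11 
   S9    S11  S12 
 * S10   S13   S9 
   S11   S11  S14 
   S12   S14   S3 
 * S13   S13  S15 
   S14   S14   S5 
   S15    S0  S12 
(> = start, * = accepting)

start=S0; accept=S6,S10,S13; S0-0>S0; S0-1>S1; S1-0>S2; S1-1>S3; S2-0>S2; S2-1>S4; S3-0>S5; S3-1>S6; S4-0>S7; S4-1>S6; S5-0>S5; S5-1>S8; S6-0>S8; S6-1>S9; S7-0>S7; S7-1>S10; S8-0>S8; S8-1>S11; S9-0>S11; S9-1>S12; S10-0>S13; S10-1>S9; S11-0>S11; S11-1>S14; S12-0>S14; S12-1>S3; S13-0>S13; S13-1>S15; S14-0>S14; S14-1>S5; S15-0>S0; S15-1>S12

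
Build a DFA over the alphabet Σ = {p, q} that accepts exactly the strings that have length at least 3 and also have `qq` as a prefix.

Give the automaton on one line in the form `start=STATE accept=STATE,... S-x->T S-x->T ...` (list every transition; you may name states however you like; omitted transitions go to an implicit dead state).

Run two small machines in parallel and take their product. One (5 states) tracks the input length, saturating at 4; the other (4 states) tracks whether the input so far still matches the prefix `qq`. Each combined state is a pair, one component from each; accept when both components accept.
A 9-state machine:
       p  q 
>  A   B  C 
   B   D  D 
   C   D  E 
   D   F  F 
   E   G  G 
   F   H  H 
 * G   I  I 
   H   H  H 
 * I   I  I 
(> = start, * = accepting)

start=A accept=G,I A-p->B A-q->C B-p->D B-q->D C-p->D C-q->E D-p->F D-q->F E-p->G E-q->G F-p->H F-q->H G-p->I G-q->I H-p->H H-q->H I-p->I I-q->I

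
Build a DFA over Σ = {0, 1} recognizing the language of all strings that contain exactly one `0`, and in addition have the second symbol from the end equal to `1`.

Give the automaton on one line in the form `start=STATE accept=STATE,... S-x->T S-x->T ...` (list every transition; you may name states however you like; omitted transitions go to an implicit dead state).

Build one automaton per condition and run them in lockstep. One (3 states) tracks the count of `0`s, saturating at 2; the other (7 states) tracks the last 2 symbols read. Each combined state is a pair, one component from each; accept when both components accept.
With 11 states:
          0    1  
>  s0     s1   s2 
   s1     s3   s4 
   s2     s5   s6 
   s3     s3   s7 
   s4     s8   s9 
 * s5     s3   s4 
   s6     s5   s6 
   s7     s8  s10 
   s8     s3   s7 
 * s9     s8   s9 
   s10    s8  s10 
(> = start, * = accepting)

start=s0 accept=s5,s9 s0-0->s1 s0-1->s2 s1-0->s3 s1-1->s4 s2-0->s5 s2-1->s6 s3-0->s3 s3-1->s7 s4-0->s8 s4-1->s9 s5-0->s3 s5-1->s4 s6-0->s5 s6-1->s6 s7-0->s8 s7-1->s10 s8-0->s3 s8-1->s7 s9-0->s8 s9-1->s9 s10-0->s8 s10-1->s10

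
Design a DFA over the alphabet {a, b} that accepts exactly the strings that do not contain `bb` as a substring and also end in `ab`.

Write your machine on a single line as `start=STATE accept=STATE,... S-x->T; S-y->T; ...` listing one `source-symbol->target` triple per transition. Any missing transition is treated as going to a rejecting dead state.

start=S0; accept=S3; S0-a->S1; S0-b->S2; S1-a->S1; S1-b->S3; S2-a->S1; S2-b->S4; S3-a->S1; S3-b->S4; S4-a->S4; S4-b->S4

Handle the two conditions separately and then intersect. The first has 3 states tracking partial matches of the forbidden pattern `bb`; the second has 3 states tracking how much of the suffix `ab` has currently been matched. A product state is a pair (one from each), accepting exactly when both do. After merging equivalent states the machine shrinks.
        a   b  
>  S0   S1  S2 
   S1   S1  S3 
   S2   S1  S4 
 * S3   S1  S4 
   S4   S4  S4 
(> = start, * = accepting)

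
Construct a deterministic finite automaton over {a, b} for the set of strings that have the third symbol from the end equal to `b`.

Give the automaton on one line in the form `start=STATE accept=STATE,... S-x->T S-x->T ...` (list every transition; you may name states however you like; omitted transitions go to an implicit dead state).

start=q0 accept=q11,q12,q13,q14 q0-a->q1 q0-b->q2 q1-a->q3 q1-b->q4 q2-a->q5 q2-b->q6 q3-a->q7 q3-b->q8 q4-a->q9 q4-b->q10 q5-a->q11 q5-b->q12 q6-a->q13 q6-b->q14 q7-a->q7 q7-b->q8 q8-a->q9 q8-b->q10 q9-a->q11 q9-b->q12 q10-a->q13 q10-b->q14 q11-a->q7 q11-b->q8 q12-a->q9 q12-b->q10 q13-a->q11 q13-b->q12 q14-a->q13 q14-b->q14

Because acceptance depends on a position counted from the end, the machine has to buffer the most recent 3 symbols. Make each state the string of the last up-to-3 symbols read; on input `x` shift the window left and append `x`. Accept when the buffered window has length 3 and begins with `b`.
15 states suffice.
          a    b  
>  q0     q1   q2 
   q1     q3   q4 
   q2     q5   q6 
   q3     q7   q8 
   q4     q9  q10 
   q5    q11  q12 
   q6    q13  q14 
   q7     q7   q8 
   q8     q9  q10 
   q9    q11  q12 
   q10   q13  q14 
 * q11    q7   q8 
 * q12    q9  q10 
 * q13   q11  q12 
 * q14   q13  q14 
(> = start, * = accepting)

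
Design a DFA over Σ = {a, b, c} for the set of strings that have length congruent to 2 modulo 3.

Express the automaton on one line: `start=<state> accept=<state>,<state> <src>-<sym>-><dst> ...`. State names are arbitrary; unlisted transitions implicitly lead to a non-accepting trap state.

start=q0 accept=q2 q0-a->q1 q0-b->q1 q0-c->q1 q1-a->q2 q1-b->q2 q1-c->q2 q2-a->q0 q2-b->q0 q2-c->q0

Count input length modulo 3: every symbol advances one step around the cycle q0 → q1 → q2 → q0. Accept at q2.
With 3 states:
        a   b   c  
>  q0   q1  q1  q1 
   q1   q2  q2  q2 
 * q2   q0  q0  q0 
(> = start, * = accepting)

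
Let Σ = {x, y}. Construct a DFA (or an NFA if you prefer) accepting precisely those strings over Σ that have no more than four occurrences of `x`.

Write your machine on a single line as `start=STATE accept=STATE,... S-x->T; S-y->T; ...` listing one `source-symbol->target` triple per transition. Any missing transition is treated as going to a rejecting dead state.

start=A; accept=A,B,C,D,E; A-x->B; A-y->A; B-x->C; B-y->B; C-x->D; C-y->C; D-x->E; D-y->D; E-x->F; E-y->E; F-x->F; F-y->F

Count `x`s, saturating at 5: states A through E mean 0 through 4 `x`s seen; F means more than 4. Each `x` increments (capped at F); other symbols loop. Accept from {A, B, C, D, E}.
With 6 states:
       x  y 
>* A   B  A 
 * B   C  B 
 * C   D  C 
 * D   E  D 
 * E   F  E 
   F   F  F 
(> = start, * = accepting)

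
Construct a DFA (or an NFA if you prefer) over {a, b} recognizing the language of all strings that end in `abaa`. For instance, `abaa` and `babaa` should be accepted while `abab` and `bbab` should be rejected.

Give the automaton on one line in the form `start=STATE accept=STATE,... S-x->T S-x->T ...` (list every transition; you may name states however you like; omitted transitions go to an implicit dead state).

Remember how much of `abaa` the current input suffix matches. State q0 means no match yet; q1 means the last symbol is `a`; q2 means the last 2 symbols are `ab`; q3 means the last 3 symbols are `aba`; q4 means the last 4 symbols are `abaa`. Only q4 accepts. On a mismatch, fall back to the longest proper suffix that is still a prefix of `abaa`.
With 5 states:
        a   b  
>  q0   q1  q0 
   q1   q1  q2 
   q2   q3  q0 
   q3   q4  q2 
 * q4   q1  q2 
(> = start, * = accepting)

start=q0 accept=q4 q0-a->q1 q0-b->q0 q1-a->q1 q1-b->q2 q2-a->q3 q2-b->q0 q3-a->q4 q3-b->q2 q4-a->q1 q4-b->q2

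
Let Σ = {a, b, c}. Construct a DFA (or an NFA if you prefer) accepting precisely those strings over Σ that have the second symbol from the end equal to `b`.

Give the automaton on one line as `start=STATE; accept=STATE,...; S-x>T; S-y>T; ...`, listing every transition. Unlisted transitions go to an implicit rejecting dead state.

A DFA must remember the last 2 symbols (since which symbol is second-to-last isn't known until the input ends). Use one state per possible window of the last ≤2 symbols; accept from those whose window starts with `b`.
13 states suffice.
          a    b    c  
>  s0     s1   s2   s3 
   s1     s4   s5   s6 
   s2     s7   s8   s9 
   s3    s10  s11  s12 
   s4     s4   s5   s6 
   s5     s7   s8   s9 
   s6    s10  s11  s12 
 * s7     s4   s5   s6 
 * s8     s7   s8   s9 
 * s9    s10  s11  s12 
   s10    s4   s5   s6 
   s11    s7   s8   s9 
   s12   s10  s11  s12 
(> = start, * = accepting)

start=s0; accept=s7,s8,s9; s0-a>s1; s0-b>s2; s0-c>s3; s1-a>s4; s1-b>s5; s1-c>s6; s2-a>s7; s2-b>s8; s2-c>s9; s3-a>s10; s3-b>s11; s3-c>s12; s4-a>s4; s4-b>s5; s4-c>s6; s5-a>s7; s5-b>s8; s5-c>s9; s6-a>s10; s6-b>s11; s6-c>s12; s7-a>s4; s7-b>s5; s7-c>s6; s8-a>s7; s8-b>s8; s8-c>s9; s9-a>s10; s9-b>s11; s9-c>s12; s10-a>s4; s10-b>s5; s10-c>s6; s11-a>s7; s11-b>s8; s11-c>s9; s12-a>s10; s12-b>s11; s12-c>s12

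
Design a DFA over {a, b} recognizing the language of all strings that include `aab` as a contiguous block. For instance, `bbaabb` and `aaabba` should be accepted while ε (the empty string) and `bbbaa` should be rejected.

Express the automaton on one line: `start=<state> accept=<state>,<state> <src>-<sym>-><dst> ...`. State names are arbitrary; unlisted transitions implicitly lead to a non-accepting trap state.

start=q0 accept=q3 q0-a->q1 q0-b->q0 q1-a->q2 q1-b->q0 q2-a->q2 q2-b->q3 q3-a->q3 q3-b->q3

Track how much of `aab` has been matched so far: state q0 is no progress, q3 is the absorbing accept state reached once `aab` has occurred. Intermediate states record partial matches; on a mismatch, fall back to the longest reusable overlap.
4 states suffice.
        a   b  
>  q0   q1  q0 
   q1   q2  q0 
   q2   q2  q3 
 * q3   q3  q3 
(> = start, * = accepting)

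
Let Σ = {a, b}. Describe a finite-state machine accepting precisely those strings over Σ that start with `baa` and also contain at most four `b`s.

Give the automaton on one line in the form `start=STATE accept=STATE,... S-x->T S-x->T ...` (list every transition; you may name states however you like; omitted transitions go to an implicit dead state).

start=q0 accept=q6,q8,q10,q12 q0-a->q1 q0-b->q2 q1-a->q1 q1-b->q3 q2-a->q4 q2-b->q5 q3-a->q3 q3-b->q5 q4-a->q6 q4-b->q5 q5-a->q5 q5-b->q7 q6-a->q6 q6-b->q8 q7-a->q7 q7-b->q9 q8-a->q8 q8-b->q10 q9-a->q9 q9-b->q11 q10-a->q10 q10-b->q12 q11-a->q11 q11-b->q11 q12-a->q12 q12-b->q13 q13-a->q13 q13-b->q13

Handle the two conditions separately and then intersect. The first has 5 states tracking whether the input so far still matches the prefix `baa`; the second has 6 states tracking the count of `b`s, saturating at 5. A product state is a pair (one from each), accepting exactly when both do.
          a    b  
>  q0     q1   q2 
   q1     q1   q3 
   q2     q4   q5 
   q3     q3   q5 
   q4     q6   q5 
   q5     q5   q7 
 * q6     q6   q8 
   q7     q7   q9 
 * q8     q8  q10 
   q9     q9  q11 
 * q10   q10  q12 
   q11   q11  q11 
 * q12   q12  q13 
   q13   q13  q13 
(> = start, * = accepting)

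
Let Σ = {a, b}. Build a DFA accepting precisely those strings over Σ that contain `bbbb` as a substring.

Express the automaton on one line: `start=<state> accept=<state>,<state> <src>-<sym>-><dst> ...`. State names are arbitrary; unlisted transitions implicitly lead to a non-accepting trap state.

Track how much of `bbbb` has been matched so far: state q0 is no progress, q4 is the absorbing accept state reached once `bbbb` has occurred. Intermediate states record partial matches; on a mismatch, fall back to the longest reusable overlap.
A 5-state machine:
        a   b  
>  q0   q0  q1 
   q1   q0  q2 
   q2   q0  q3 
   q3   q0  q4 
 * q4   q4  q4 
(> = start, * = accepting)

start=q0 accept=q4 q0-a->q0 q0-b->q1 q1-a->q0 q1-b->q2 q2-a->q0 q2-b->q3 q3-a->q0 q3-b->q4 q4-a->q4 q4-b->q4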